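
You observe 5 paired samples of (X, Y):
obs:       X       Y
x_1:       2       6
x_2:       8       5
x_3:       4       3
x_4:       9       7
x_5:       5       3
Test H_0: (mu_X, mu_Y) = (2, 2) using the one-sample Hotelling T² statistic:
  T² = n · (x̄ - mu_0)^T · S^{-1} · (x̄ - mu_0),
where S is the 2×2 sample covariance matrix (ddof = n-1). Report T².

Step 1 — sample mean vector:
  mean(X) = (2 + 8 + 4 + 9 + 5) / 5 = 28/5 = 5.6
  mean(Y) = (6 + 5 + 3 + 7 + 3) / 5 = 24/5 = 4.8
  x̄ = (5.6, 4.8),  deviation x̄ - mu_0 = (5.6, 4.8) - (2, 2) = (3.6, 2.8).

Step 2 — sample covariance matrix, S[i,j] = (1/(n-1)) · Σ_k (x_{k,i} - mean_i) · (x_{k,j} - mean_j), divisor n-1 = 4:
  S[X,X] = ((-3.6)·(-3.6) + (2.4)·(2.4) + (-1.6)·(-1.6) + (3.4)·(3.4) + (-0.6)·(-0.6)) / 4 = 33.2/4 = 8.3
  S[X,Y] = ((-3.6)·(1.2) + (2.4)·(0.2) + (-1.6)·(-1.8) + (3.4)·(2.2) + (-0.6)·(-1.8)) / 4 = 7.6/4 = 1.9
  S[Y,Y] = ((1.2)·(1.2) + (0.2)·(0.2) + (-1.8)·(-1.8) + (2.2)·(2.2) + (-1.8)·(-1.8)) / 4 = 12.8/4 = 3.2
  S = [[8.3, 1.9],
 [1.9, 3.2]].

Step 3 — invert S. det(S) = 8.3·3.2 - (1.9)² = 22.95.
  S^{-1} = (1/det) · [[d, -b], [-b, a]] = [[0.1394, -0.0828],
 [-0.0828, 0.3617]].

Step 4 — quadratic form (x̄ - mu_0)^T · S^{-1} · (x̄ - mu_0):
  S^{-1} · (x̄ - mu_0) = (0.2702, 0.7146),
  (x̄ - mu_0)^T · [...] = (3.6)·(0.2702) + (2.8)·(0.7146) = 2.9734.

Step 5 — scale by n: T² = 5 · 2.9734 = 14.8671.

T² ≈ 14.8671


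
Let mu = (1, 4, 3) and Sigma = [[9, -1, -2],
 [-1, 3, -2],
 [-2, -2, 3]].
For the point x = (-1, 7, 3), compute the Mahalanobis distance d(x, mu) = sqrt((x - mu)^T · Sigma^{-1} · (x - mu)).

Step 1 — centre the observation: (x - mu) = (-2, 3, 0).

Step 2 — invert Sigma (cofactor / det for 3×3, or solve directly):
  Sigma^{-1} = [[0.2273, 0.3182, 0.3636],
 [0.3182, 1.0455, 0.9091],
 [0.3636, 0.9091, 1.1818]].

Step 3 — form the quadratic (x - mu)^T · Sigma^{-1} · (x - mu):
  Sigma^{-1} · (x - mu) = (0.5, 2.5, 2).
  (x - mu)^T · [Sigma^{-1} · (x - mu)] = (-2)·(0.5) + (3)·(2.5) + (0)·(2) = 6.5.

Step 4 — take square root: d = √(6.5) ≈ 2.5495.

d(x, mu) = √(6.5) ≈ 2.5495


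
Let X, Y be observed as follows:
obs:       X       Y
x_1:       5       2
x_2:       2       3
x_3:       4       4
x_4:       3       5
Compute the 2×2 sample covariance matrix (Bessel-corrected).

Step 1 — column means:
  mean(X) = (5 + 2 + 4 + 3) / 4 = 14/4 = 3.5
  mean(Y) = (2 + 3 + 4 + 5) / 4 = 14/4 = 3.5

Step 2 — sample covariance S[i,j] = (1/(n-1)) · Σ_k (x_{k,i} - mean_i) · (x_{k,j} - mean_j), with n-1 = 3.
  S[X,X] = ((1.5)·(1.5) + (-1.5)·(-1.5) + (0.5)·(0.5) + (-0.5)·(-0.5)) / 3 = 5/3 = 1.6667
  S[X,Y] = ((1.5)·(-1.5) + (-1.5)·(-0.5) + (0.5)·(0.5) + (-0.5)·(1.5)) / 3 = -2/3 = -0.6667
  S[Y,Y] = ((-1.5)·(-1.5) + (-0.5)·(-0.5) + (0.5)·(0.5) + (1.5)·(1.5)) / 3 = 5/3 = 1.6667

S is symmetric (S[j,i] = S[i,j]). Assembling:

S = [[1.6667, -0.6667],
 [-0.6667, 1.6667]]


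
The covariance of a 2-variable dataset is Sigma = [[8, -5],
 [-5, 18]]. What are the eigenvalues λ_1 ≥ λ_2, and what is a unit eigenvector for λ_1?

Step 1 — characteristic polynomial of 2×2 Sigma:
  det(Sigma - λI) = λ² - trace · λ + det = 0.
  trace = 8 + 18 = 26, det = 8·18 - (-5)² = 119.
Step 2 — discriminant:
  Δ = trace² - 4·det = 676 - 476 = 200.
Step 3 — eigenvalues:
  λ = (trace ± √Δ)/2 = (26 ± 14.1421)/2,
  λ_1 = 20.0711,  λ_2 = 5.9289.

Step 4 — unit eigenvector for λ_1: solve (Sigma - λ_1 I)v = 0. First row:
  (8 - 20.0711)·v_x + (-5)·v_y = 0, i.e. (-12.0711)·v_x + (-5)·v_y = 0,
  so v ∝ (b, λ_1 - a) = (-5, 12.0711); multiply by -1 so the first entry is positive: u = (5, -12.0711).
  ||u|| = √((5)² + (-12.0711)²) = √(170.7107) ≈ 13.0656,
  v_1 = u/||u|| ≈ (0.3827, -0.9239) (||v_1|| = 1).

λ_1 = 20.0711,  λ_2 = 5.9289;  v_1 ≈ (0.3827, -0.9239)


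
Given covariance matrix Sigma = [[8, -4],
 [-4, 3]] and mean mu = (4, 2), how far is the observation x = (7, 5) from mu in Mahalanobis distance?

Step 1 — centre the observation: (x - mu) = (3, 3).

Step 2 — invert Sigma. det(Sigma) = 8·3 - (-4)² = 8.
  Sigma^{-1} = (1/det) · [[d, -b], [-b, a]] = [[0.375, 0.5],
 [0.5, 1]].

Step 3 — form the quadratic (x - mu)^T · Sigma^{-1} · (x - mu):
  Sigma^{-1} · (x - mu) = (2.625, 4.5).
  (x - mu)^T · [Sigma^{-1} · (x - mu)] = (3)·(2.625) + (3)·(4.5) = 21.375.

Step 4 — take square root: d = √(21.375) ≈ 4.6233.

d(x, mu) = √(21.375) ≈ 4.6233


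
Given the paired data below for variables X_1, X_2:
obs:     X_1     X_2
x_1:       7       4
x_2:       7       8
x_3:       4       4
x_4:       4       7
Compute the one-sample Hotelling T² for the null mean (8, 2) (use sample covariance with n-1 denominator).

Step 1 — sample mean vector:
  mean(X_1) = (7 + 7 + 4 + 4) / 4 = 22/4 = 5.5
  mean(X_2) = (4 + 8 + 4 + 7) / 4 = 23/4 = 5.75
  x̄ = (5.5, 5.75),  deviation x̄ - mu_0 = (5.5, 5.75) - (8, 2) = (-2.5, 3.75).

Step 2 — sample covariance matrix, S[i,j] = (1/(n-1)) · Σ_k (x_{k,i} - mean_i) · (x_{k,j} - mean_j), divisor n-1 = 3:
  S[X_1,X_1] = ((1.5)·(1.5) + (1.5)·(1.5) + (-1.5)·(-1.5) + (-1.5)·(-1.5)) / 3 = 9/3 = 3
  S[X_1,X_2] = ((1.5)·(-1.75) + (1.5)·(2.25) + (-1.5)·(-1.75) + (-1.5)·(1.25)) / 3 = 1.5/3 = 0.5
  S[X_2,X_2] = ((-1.75)·(-1.75) + (2.25)·(2.25) + (-1.75)·(-1.75) + (1.25)·(1.25)) / 3 = 12.75/3 = 4.25
  S = [[3, 0.5],
 [0.5, 4.25]].

Step 3 — invert S. det(S) = 3·4.25 - (0.5)² = 12.5.
  S^{-1} = (1/det) · [[d, -b], [-b, a]] = [[0.34, -0.04],
 [-0.04, 0.24]].

Step 4 — quadratic form (x̄ - mu_0)^T · S^{-1} · (x̄ - mu_0):
  S^{-1} · (x̄ - mu_0) = (-1, 1),
  (x̄ - mu_0)^T · [...] = (-2.5)·(-1) + (3.75)·(1) = 6.25.

Step 5 — scale by n: T² = 4 · 6.25 = 25.

T² ≈ 25


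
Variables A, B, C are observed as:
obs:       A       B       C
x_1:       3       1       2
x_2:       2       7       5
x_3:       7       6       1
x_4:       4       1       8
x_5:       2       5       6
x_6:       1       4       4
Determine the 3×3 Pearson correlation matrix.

Step 1 — column means:
  mean(A) = (3 + 2 + 7 + 4 + 2 + 1) / 6 = 19/6 = 3.1667
  mean(B) = (1 + 7 + 6 + 1 + 5 + 4) / 6 = 24/6 = 4
  mean(C) = (2 + 5 + 1 + 8 + 6 + 4) / 6 = 26/6 = 4.3333

Step 2 — sample variances and covariances s[i,j] = (1/(n-1)) · Σ_k (x_{k,i} - mean_i) · (x_{k,j} - mean_j), with n-1 = 5:
  s[A,A] = ((-0.1667)·(-0.1667) + (-1.1667)·(-1.1667) + (3.8333)·(3.8333) + (0.8333)·(0.8333) + (-1.1667)·(-1.1667) + (-2.1667)·(-2.1667)) / 5 = 22.8333/5 = 4.5667
  s[A,B] = ((-0.1667)·(-3) + (-1.1667)·(3) + (3.8333)·(2) + (0.8333)·(-3) + (-1.1667)·(1) + (-2.1667)·(0)) / 5 = 1/5 = 0.2
  s[A,C] = ((-0.1667)·(-2.3333) + (-1.1667)·(0.6667) + (3.8333)·(-3.3333) + (0.8333)·(3.6667) + (-1.1667)·(1.6667) + (-2.1667)·(-0.3333)) / 5 = -11.3333/5 = -2.2667
  s[B,B] = ((-3)·(-3) + (3)·(3) + (2)·(2) + (-3)·(-3) + (1)·(1) + (0)·(0)) / 5 = 32/5 = 6.4
  s[B,C] = ((-3)·(-2.3333) + (3)·(0.6667) + (2)·(-3.3333) + (-3)·(3.6667) + (1)·(1.6667) + (0)·(-0.3333)) / 5 = -7/5 = -1.4
  s[C,C] = ((-2.3333)·(-2.3333) + (0.6667)·(0.6667) + (-3.3333)·(-3.3333) + (3.6667)·(3.6667) + (1.6667)·(1.6667) + (-0.3333)·(-0.3333)) / 5 = 33.3333/5 = 6.6667
  Sample standard deviations s_i = √(s[i,i]):
  s(A) = √(4.5667) = 2.137
  s(B) = √(6.4) = 2.5298
  s(C) = √(6.6667) = 2.582

Step 3 — r_{ij} = s_{ij} / (s_i · s_j):
  r[A,A] = 1 (diagonal).
  r[A,B] = 0.2 / (2.137 · 2.5298) = 0.2 / 5.4062 = 0.037
  r[A,C] = -2.2667 / (2.137 · 2.582) = -2.2667 / 5.5176 = -0.4108
  r[B,B] = 1 (diagonal).
  r[B,C] = -1.4 / (2.5298 · 2.582) = -1.4 / 6.532 = -0.2143
  r[C,C] = 1 (diagonal).

R is symmetric with unit diagonal. Assembling:

R = [[1, 0.037, -0.4108],
 [0.037, 1, -0.2143],
 [-0.4108, -0.2143, 1]]


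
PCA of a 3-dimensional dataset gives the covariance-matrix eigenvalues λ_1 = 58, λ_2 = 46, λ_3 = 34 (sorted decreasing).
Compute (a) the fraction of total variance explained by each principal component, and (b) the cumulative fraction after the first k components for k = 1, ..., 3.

Step 1 — total variance = trace(Sigma) = Σ λ_i = 58 + 46 + 34 = 138.

Step 2 — fraction explained by component i = λ_i / Σ λ:
  PC1: 58/138 = 0.4203
  PC2: 46/138 = 0.3333
  PC3: 34/138 = 0.2464

Step 3 — cumulative fraction after k components = (λ_1 + ... + λ_k) / Σ λ:
  k = 1: 58/138 = 0.4203
  k = 2: (58 + 46)/138 = 104/138 = 0.7536
  k = 3: (58 + 46 + 34)/138 = 138/138 = 1

Summary (fraction, with percent):

explained: PC1 0.4203 (42.03%), PC2 0.3333 (33.33%), PC3 0.2464 (24.64%);  cumulative: 0.4203, 0.7536, 1


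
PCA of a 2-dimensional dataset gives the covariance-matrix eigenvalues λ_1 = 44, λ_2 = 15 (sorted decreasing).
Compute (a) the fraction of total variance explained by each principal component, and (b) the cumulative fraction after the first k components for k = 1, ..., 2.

Step 1 — total variance = trace(Sigma) = Σ λ_i = 44 + 15 = 59.

Step 2 — fraction explained by component i = λ_i / Σ λ:
  PC1: 44/59 = 0.7458
  PC2: 15/59 = 0.2542

Step 3 — cumulative fraction after k components = (λ_1 + ... + λ_k) / Σ λ:
  k = 1: 44/59 = 0.7458
  k = 2: (44 + 15)/59 = 59/59 = 1

Summary (fraction, with percent):

explained: PC1 0.7458 (74.58%), PC2 0.2542 (25.42%);  cumulative: 0.7458, 1


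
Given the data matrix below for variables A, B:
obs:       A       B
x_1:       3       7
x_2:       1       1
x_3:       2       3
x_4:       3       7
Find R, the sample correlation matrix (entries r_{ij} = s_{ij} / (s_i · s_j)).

Step 1 — column means:
  mean(A) = (3 + 1 + 2 + 3) / 4 = 9/4 = 2.25
  mean(B) = (7 + 1 + 3 + 7) / 4 = 18/4 = 4.5

Step 2 — sample variances and covariances s[i,j] = (1/(n-1)) · Σ_k (x_{k,i} - mean_i) · (x_{k,j} - mean_j), with n-1 = 3:
  s[A,A] = ((0.75)·(0.75) + (-1.25)·(-1.25) + (-0.25)·(-0.25) + (0.75)·(0.75)) / 3 = 2.75/3 = 0.9167
  s[A,B] = ((0.75)·(2.5) + (-1.25)·(-3.5) + (-0.25)·(-1.5) + (0.75)·(2.5)) / 3 = 8.5/3 = 2.8333
  s[B,B] = ((2.5)·(2.5) + (-3.5)·(-3.5) + (-1.5)·(-1.5) + (2.5)·(2.5)) / 3 = 27/3 = 9
  Sample standard deviations s_i = √(s[i,i]):
  s(A) = √(0.9167) = 0.9574
  s(B) = √(9) = 3

Step 3 — r_{ij} = s_{ij} / (s_i · s_j):
  r[A,A] = 1 (diagonal).
  r[A,B] = 2.8333 / (0.9574 · 3) = 2.8333 / 2.8723 = 0.9864
  r[B,B] = 1 (diagonal).

R is symmetric with unit diagonal. Assembling:

R = [[1, 0.9864],
 [0.9864, 1]]


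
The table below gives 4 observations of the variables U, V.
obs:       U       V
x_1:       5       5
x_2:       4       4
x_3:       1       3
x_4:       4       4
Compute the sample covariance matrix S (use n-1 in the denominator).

Step 1 — column means:
  mean(U) = (5 + 4 + 1 + 4) / 4 = 14/4 = 3.5
  mean(V) = (5 + 4 + 3 + 4) / 4 = 16/4 = 4

Step 2 — sample covariance S[i,j] = (1/(n-1)) · Σ_k (x_{k,i} - mean_i) · (x_{k,j} - mean_j), with n-1 = 3.
  S[U,U] = ((1.5)·(1.5) + (0.5)·(0.5) + (-2.5)·(-2.5) + (0.5)·(0.5)) / 3 = 9/3 = 3
  S[U,V] = ((1.5)·(1) + (0.5)·(0) + (-2.5)·(-1) + (0.5)·(0)) / 3 = 4/3 = 1.3333
  S[V,V] = ((1)·(1) + (0)·(0) + (-1)·(-1) + (0)·(0)) / 3 = 2/3 = 0.6667

S is symmetric (S[j,i] = S[i,j]). Assembling:

S = [[3, 1.3333],
 [1.3333, 0.6667]]


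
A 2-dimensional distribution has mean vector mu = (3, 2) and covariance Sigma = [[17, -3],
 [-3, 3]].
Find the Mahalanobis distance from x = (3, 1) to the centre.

Step 1 — centre the observation: (x - mu) = (0, -1).

Step 2 — invert Sigma. det(Sigma) = 17·3 - (-3)² = 42.
  Sigma^{-1} = (1/det) · [[d, -b], [-b, a]] = [[0.0714, 0.0714],
 [0.0714, 0.4048]].

Step 3 — form the quadratic (x - mu)^T · Sigma^{-1} · (x - mu):
  Sigma^{-1} · (x - mu) = (-0.0714, -0.4048).
  (x - mu)^T · [Sigma^{-1} · (x - mu)] = (0)·(-0.0714) + (-1)·(-0.4048) = 0.4048.

Step 4 — take square root: d = √(0.4048) ≈ 0.6362.

d(x, mu) = √(0.4048) ≈ 0.6362


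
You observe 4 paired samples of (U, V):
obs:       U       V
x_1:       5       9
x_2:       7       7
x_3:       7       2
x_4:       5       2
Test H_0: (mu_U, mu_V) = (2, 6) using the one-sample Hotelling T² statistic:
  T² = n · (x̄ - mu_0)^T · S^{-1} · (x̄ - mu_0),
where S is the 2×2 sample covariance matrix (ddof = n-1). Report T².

Step 1 — sample mean vector:
  mean(U) = (5 + 7 + 7 + 5) / 4 = 24/4 = 6
  mean(V) = (9 + 7 + 2 + 2) / 4 = 20/4 = 5
  x̄ = (6, 5),  deviation x̄ - mu_0 = (6, 5) - (2, 6) = (4, -1).

Step 2 — sample covariance matrix, S[i,j] = (1/(n-1)) · Σ_k (x_{k,i} - mean_i) · (x_{k,j} - mean_j), divisor n-1 = 3:
  S[U,U] = ((-1)·(-1) + (1)·(1) + (1)·(1) + (-1)·(-1)) / 3 = 4/3 = 1.3333
  S[U,V] = ((-1)·(4) + (1)·(2) + (1)·(-3) + (-1)·(-3)) / 3 = -2/3 = -0.6667
  S[V,V] = ((4)·(4) + (2)·(2) + (-3)·(-3) + (-3)·(-3)) / 3 = 38/3 = 12.6667
  S = [[1.3333, -0.6667],
 [-0.6667, 12.6667]].

Step 3 — invert S. det(S) = 1.3333·12.6667 - (-0.6667)² = 16.4444.
  S^{-1} = (1/det) · [[d, -b], [-b, a]] = [[0.7703, 0.0405],
 [0.0405, 0.0811]].

Step 4 — quadratic form (x̄ - mu_0)^T · S^{-1} · (x̄ - mu_0):
  S^{-1} · (x̄ - mu_0) = (3.0405, 0.0811),
  (x̄ - mu_0)^T · [...] = (4)·(3.0405) + (-1)·(0.0811) = 12.0811.

Step 5 — scale by n: T² = 4 · 12.0811 = 48.3243.

T² ≈ 48.3243


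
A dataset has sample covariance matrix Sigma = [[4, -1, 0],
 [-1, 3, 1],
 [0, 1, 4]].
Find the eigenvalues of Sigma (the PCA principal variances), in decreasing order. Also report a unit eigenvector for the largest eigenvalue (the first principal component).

Step 1 — characteristic polynomial p(λ) = det(λI - Sigma) = λ³ - tr·λ² + c_1·λ - det, where tr = trace, c_1 = sum of the principal 2×2 minors, det = det(Sigma):
  tr = 4 + 3 + 4 = 11,
  c_1 = (4·3 - (-1)²) + (4·4 - (0)²) + (3·4 - (1)²) = 11 + 16 + 11 = 38,
  det = 4·(3·4 - (1)²) - (-1)·((-1)·4 - (1)·(0)) + (0)·((-1)·(1) - 3·(0)) = 4·(11) - (-1)·(-4) + (0)·(-1) = 40.
  So p(λ) = λ³ - 11λ² + 38λ - 40.
Step 2 — look for an integer root (rational root theorem: any rational root is an integer divisor of 40). Testing λ = 2:
  p(2) = 8 - 44 + 76 - 40 = 0  ✓
  Dividing out (λ - 2): p(λ) = (λ - 2)(λ² - 9λ + 20).
Step 3 — remaining eigenvalues from the quadratic λ² - 9λ + 20 = 0:
  Δ = 9² - 4·20 = 81 - 80 = 1,  λ = (9 ± √1)/2 = (9 ± 1)/2 = 5 or 4.
  Sorted: λ_1 = 5,  λ_2 = 4,  λ_3 = 2  (check: sum = 11 = tr ✓).

Step 4 — unit eigenvector for λ_1 = 5: v spans the null space of (Sigma - λ_1 I), whose rows are
  r_1 = (-1, -1, 0),  r_2 = (-1, -2, 1),  r_3 = (0, 1, -1).
  v is orthogonal to every row, so take v ∝ r_1 × r_2 = ((-1)·(1) - (0)·(-2), (0)·(-1) - (-1)·(1), (-1)·(-2) - (-1)·(-1)) = (-1, 1, 1).
  Rescale (multiply by -1 so the first nonzero entry is positive): u = (1, -1, -1).
  ||u|| = √((1)² + (-1)² + (-1)²) = √(3) ≈ 1.7321,  v_1 = u/||u|| ≈ (0.5774, -0.5774, -0.5774) (||v_1|| = 1).

λ_1 = 5,  λ_2 = 4,  λ_3 = 2;  v_1 ≈ (0.5774, -0.5774, -0.5774)


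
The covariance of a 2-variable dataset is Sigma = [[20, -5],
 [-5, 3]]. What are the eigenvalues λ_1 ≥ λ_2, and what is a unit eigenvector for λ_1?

Step 1 — characteristic polynomial of 2×2 Sigma:
  det(Sigma - λI) = λ² - trace · λ + det = 0.
  trace = 20 + 3 = 23, det = 20·3 - (-5)² = 35.
Step 2 — discriminant:
  Δ = trace² - 4·det = 529 - 140 = 389.
Step 3 — eigenvalues:
  λ = (trace ± √Δ)/2 = (23 ± 19.7231)/2,
  λ_1 = 21.3615,  λ_2 = 1.6385.

Step 4 — unit eigenvector for λ_1: solve (Sigma - λ_1 I)v = 0. First row:
  (20 - 21.3615)·v_x + (-5)·v_y = 0, i.e. (-1.3615)·v_x + (-5)·v_y = 0,
  so v ∝ (b, λ_1 - a) = (-5, 1.3615); multiply by -1 so the first entry is positive: u = (5, -1.3615).
  ||u|| = √((5)² + (-1.3615)²) = √(26.8538) ≈ 5.1821,
  v_1 = u/||u|| ≈ (0.9649, -0.2627) (||v_1|| = 1).

λ_1 = 21.3615,  λ_2 = 1.6385;  v_1 ≈ (0.9649, -0.2627)


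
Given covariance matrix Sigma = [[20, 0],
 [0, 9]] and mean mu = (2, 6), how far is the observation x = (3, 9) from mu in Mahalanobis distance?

Step 1 — centre the observation: (x - mu) = (1, 3).

Step 2 — invert Sigma. det(Sigma) = 20·9 - (0)² = 180.
  Sigma^{-1} = (1/det) · [[d, -b], [-b, a]] = [[0.05, 0],
 [0, 0.1111]].

Step 3 — form the quadratic (x - mu)^T · Sigma^{-1} · (x - mu):
  Sigma^{-1} · (x - mu) = (0.05, 0.3333).
  (x - mu)^T · [Sigma^{-1} · (x - mu)] = (1)·(0.05) + (3)·(0.3333) = 1.05.

Step 4 — take square root: d = √(1.05) ≈ 1.0247.

d(x, mu) = √(1.05) ≈ 1.0247


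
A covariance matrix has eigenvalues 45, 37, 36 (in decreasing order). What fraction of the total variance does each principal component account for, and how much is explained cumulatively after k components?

Step 1 — total variance = trace(Sigma) = Σ λ_i = 45 + 37 + 36 = 118.

Step 2 — fraction explained by component i = λ_i / Σ λ:
  PC1: 45/118 = 0.3814
  PC2: 37/118 = 0.3136
  PC3: 36/118 = 0.3051

Step 3 — cumulative fraction after k components = (λ_1 + ... + λ_k) / Σ λ:
  k = 1: 45/118 = 0.3814
  k = 2: (45 + 37)/118 = 82/118 = 0.6949
  k = 3: (45 + 37 + 36)/118 = 118/118 = 1

Summary (fraction, with percent):

explained: PC1 0.3814 (38.14%), PC2 0.3136 (31.36%), PC3 0.3051 (30.51%);  cumulative: 0.3814, 0.6949, 1


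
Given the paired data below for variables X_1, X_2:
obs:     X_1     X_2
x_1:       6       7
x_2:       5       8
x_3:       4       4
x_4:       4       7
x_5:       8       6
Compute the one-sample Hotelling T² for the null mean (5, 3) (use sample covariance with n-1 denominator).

Step 1 — sample mean vector:
  mean(X_1) = (6 + 5 + 4 + 4 + 8) / 5 = 27/5 = 5.4
  mean(X_2) = (7 + 8 + 4 + 7 + 6) / 5 = 32/5 = 6.4
  x̄ = (5.4, 6.4),  deviation x̄ - mu_0 = (5.4, 6.4) - (5, 3) = (0.4, 3.4).

Step 2 — sample covariance matrix, S[i,j] = (1/(n-1)) · Σ_k (x_{k,i} - mean_i) · (x_{k,j} - mean_j), divisor n-1 = 4:
  S[X_1,X_1] = ((0.6)·(0.6) + (-0.4)·(-0.4) + (-1.4)·(-1.4) + (-1.4)·(-1.4) + (2.6)·(2.6)) / 4 = 11.2/4 = 2.8
  S[X_1,X_2] = ((0.6)·(0.6) + (-0.4)·(1.6) + (-1.4)·(-2.4) + (-1.4)·(0.6) + (2.6)·(-0.4)) / 4 = 1.2/4 = 0.3
  S[X_2,X_2] = ((0.6)·(0.6) + (1.6)·(1.6) + (-2.4)·(-2.4) + (0.6)·(0.6) + (-0.4)·(-0.4)) / 4 = 9.2/4 = 2.3
  S = [[2.8, 0.3],
 [0.3, 2.3]].

Step 3 — invert S. det(S) = 2.8·2.3 - (0.3)² = 6.35.
  S^{-1} = (1/det) · [[d, -b], [-b, a]] = [[0.3622, -0.0472],
 [-0.0472, 0.4409]].

Step 4 — quadratic form (x̄ - mu_0)^T · S^{-1} · (x̄ - mu_0):
  S^{-1} · (x̄ - mu_0) = (-0.0157, 1.4803),
  (x̄ - mu_0)^T · [...] = (0.4)·(-0.0157) + (3.4)·(1.4803) = 5.0268.

Step 5 — scale by n: T² = 5 · 5.0268 = 25.1339.

T² ≈ 25.1339


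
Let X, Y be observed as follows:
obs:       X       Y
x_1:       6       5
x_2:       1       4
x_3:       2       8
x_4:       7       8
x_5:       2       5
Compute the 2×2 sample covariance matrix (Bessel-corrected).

Step 1 — column means:
  mean(X) = (6 + 1 + 2 + 7 + 2) / 5 = 18/5 = 3.6
  mean(Y) = (5 + 4 + 8 + 8 + 5) / 5 = 30/5 = 6

Step 2 — sample covariance S[i,j] = (1/(n-1)) · Σ_k (x_{k,i} - mean_i) · (x_{k,j} - mean_j), with n-1 = 4.
  S[X,X] = ((2.4)·(2.4) + (-2.6)·(-2.6) + (-1.6)·(-1.6) + (3.4)·(3.4) + (-1.6)·(-1.6)) / 4 = 29.2/4 = 7.3
  S[X,Y] = ((2.4)·(-1) + (-2.6)·(-2) + (-1.6)·(2) + (3.4)·(2) + (-1.6)·(-1)) / 4 = 8/4 = 2
  S[Y,Y] = ((-1)·(-1) + (-2)·(-2) + (2)·(2) + (2)·(2) + (-1)·(-1)) / 4 = 14/4 = 3.5

S is symmetric (S[j,i] = S[i,j]). Assembling:

S = [[7.3, 2],
 [2, 3.5]]


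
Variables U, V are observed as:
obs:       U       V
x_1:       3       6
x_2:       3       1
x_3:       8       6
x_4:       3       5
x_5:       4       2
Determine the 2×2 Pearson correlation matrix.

Step 1 — column means:
  mean(U) = (3 + 3 + 8 + 3 + 4) / 5 = 21/5 = 4.2
  mean(V) = (6 + 1 + 6 + 5 + 2) / 5 = 20/5 = 4

Step 2 — sample variances and covariances s[i,j] = (1/(n-1)) · Σ_k (x_{k,i} - mean_i) · (x_{k,j} - mean_j), with n-1 = 4:
  s[U,U] = ((-1.2)·(-1.2) + (-1.2)·(-1.2) + (3.8)·(3.8) + (-1.2)·(-1.2) + (-0.2)·(-0.2)) / 4 = 18.8/4 = 4.7
  s[U,V] = ((-1.2)·(2) + (-1.2)·(-3) + (3.8)·(2) + (-1.2)·(1) + (-0.2)·(-2)) / 4 = 8/4 = 2
  s[V,V] = ((2)·(2) + (-3)·(-3) + (2)·(2) + (1)·(1) + (-2)·(-2)) / 4 = 22/4 = 5.5
  Sample standard deviations s_i = √(s[i,i]):
  s(U) = √(4.7) = 2.1679
  s(V) = √(5.5) = 2.3452

Step 3 — r_{ij} = s_{ij} / (s_i · s_j):
  r[U,U] = 1 (diagonal).
  r[U,V] = 2 / (2.1679 · 2.3452) = 2 / 5.0843 = 0.3934
  r[V,V] = 1 (diagonal).

R is symmetric with unit diagonal. Assembling:

R = [[1, 0.3934],
 [0.3934, 1]]


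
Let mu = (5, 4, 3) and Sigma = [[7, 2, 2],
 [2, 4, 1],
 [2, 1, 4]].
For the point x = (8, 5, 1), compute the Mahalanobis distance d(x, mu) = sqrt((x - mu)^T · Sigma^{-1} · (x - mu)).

Step 1 — centre the observation: (x - mu) = (3, 1, -2).

Step 2 — invert Sigma (cofactor / det for 3×3, or solve directly):
  Sigma^{-1} = [[0.1852, -0.0741, -0.0741],
 [-0.0741, 0.2963, -0.037],
 [-0.0741, -0.037, 0.2963]].

Step 3 — form the quadratic (x - mu)^T · Sigma^{-1} · (x - mu):
  Sigma^{-1} · (x - mu) = (0.6296, 0.1481, -0.8519).
  (x - mu)^T · [Sigma^{-1} · (x - mu)] = (3)·(0.6296) + (1)·(0.1481) + (-2)·(-0.8519) = 3.7407.

Step 4 — take square root: d = √(3.7407) ≈ 1.9341.

d(x, mu) = √(3.7407) ≈ 1.9341


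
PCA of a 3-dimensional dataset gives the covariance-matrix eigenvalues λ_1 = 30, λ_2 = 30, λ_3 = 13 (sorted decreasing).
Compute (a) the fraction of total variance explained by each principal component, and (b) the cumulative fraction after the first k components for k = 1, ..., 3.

Step 1 — total variance = trace(Sigma) = Σ λ_i = 30 + 30 + 13 = 73.

Step 2 — fraction explained by component i = λ_i / Σ λ:
  PC1: 30/73 = 0.411
  PC2: 30/73 = 0.411
  PC3: 13/73 = 0.1781

Step 3 — cumulative fraction after k components = (λ_1 + ... + λ_k) / Σ λ:
  k = 1: 30/73 = 0.411
  k = 2: (30 + 30)/73 = 60/73 = 0.8219
  k = 3: (30 + 30 + 13)/73 = 73/73 = 1

Summary (fraction, with percent):

explained: PC1 0.411 (41.1%), PC2 0.411 (41.1%), PC3 0.1781 (17.81%);  cumulative: 0.411, 0.8219, 1


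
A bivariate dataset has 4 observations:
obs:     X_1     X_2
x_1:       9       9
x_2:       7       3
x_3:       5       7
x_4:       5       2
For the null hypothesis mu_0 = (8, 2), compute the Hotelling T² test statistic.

Step 1 — sample mean vector:
  mean(X_1) = (9 + 7 + 5 + 5) / 4 = 26/4 = 6.5
  mean(X_2) = (9 + 3 + 7 + 2) / 4 = 21/4 = 5.25
  x̄ = (6.5, 5.25),  deviation x̄ - mu_0 = (6.5, 5.25) - (8, 2) = (-1.5, 3.25).

Step 2 — sample covariance matrix, S[i,j] = (1/(n-1)) · Σ_k (x_{k,i} - mean_i) · (x_{k,j} - mean_j), divisor n-1 = 3:
  S[X_1,X_1] = ((2.5)·(2.5) + (0.5)·(0.5) + (-1.5)·(-1.5) + (-1.5)·(-1.5)) / 3 = 11/3 = 3.6667
  S[X_1,X_2] = ((2.5)·(3.75) + (0.5)·(-2.25) + (-1.5)·(1.75) + (-1.5)·(-3.25)) / 3 = 10.5/3 = 3.5
  S[X_2,X_2] = ((3.75)·(3.75) + (-2.25)·(-2.25) + (1.75)·(1.75) + (-3.25)·(-3.25)) / 3 = 32.75/3 = 10.9167
  S = [[3.6667, 3.5],
 [3.5, 10.9167]].

Step 3 — invert S. det(S) = 3.6667·10.9167 - (3.5)² = 27.7778.
  S^{-1} = (1/det) · [[d, -b], [-b, a]] = [[0.393, -0.126],
 [-0.126, 0.132]].

Step 4 — quadratic form (x̄ - mu_0)^T · S^{-1} · (x̄ - mu_0):
  S^{-1} · (x̄ - mu_0) = (-0.999, 0.618),
  (x̄ - mu_0)^T · [...] = (-1.5)·(-0.999) + (3.25)·(0.618) = 3.507.

Step 5 — scale by n: T² = 4 · 3.507 = 14.028.

T² ≈ 14.028


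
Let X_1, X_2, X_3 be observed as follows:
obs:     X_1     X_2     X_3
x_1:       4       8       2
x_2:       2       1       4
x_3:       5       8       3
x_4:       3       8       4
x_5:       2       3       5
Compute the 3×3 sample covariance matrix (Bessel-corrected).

Step 1 — column means:
  mean(X_1) = (4 + 2 + 5 + 3 + 2) / 5 = 16/5 = 3.2
  mean(X_2) = (8 + 1 + 8 + 8 + 3) / 5 = 28/5 = 5.6
  mean(X_3) = (2 + 4 + 3 + 4 + 5) / 5 = 18/5 = 3.6

Step 2 — sample covariance S[i,j] = (1/(n-1)) · Σ_k (x_{k,i} - mean_i) · (x_{k,j} - mean_j), with n-1 = 4.
  S[X_1,X_1] = ((0.8)·(0.8) + (-1.2)·(-1.2) + (1.8)·(1.8) + (-0.2)·(-0.2) + (-1.2)·(-1.2)) / 4 = 6.8/4 = 1.7
  S[X_1,X_2] = ((0.8)·(2.4) + (-1.2)·(-4.6) + (1.8)·(2.4) + (-0.2)·(2.4) + (-1.2)·(-2.6)) / 4 = 14.4/4 = 3.6
  S[X_1,X_3] = ((0.8)·(-1.6) + (-1.2)·(0.4) + (1.8)·(-0.6) + (-0.2)·(0.4) + (-1.2)·(1.4)) / 4 = -4.6/4 = -1.15
  S[X_2,X_2] = ((2.4)·(2.4) + (-4.6)·(-4.6) + (2.4)·(2.4) + (2.4)·(2.4) + (-2.6)·(-2.6)) / 4 = 45.2/4 = 11.3
  S[X_2,X_3] = ((2.4)·(-1.6) + (-4.6)·(0.4) + (2.4)·(-0.6) + (2.4)·(0.4) + (-2.6)·(1.4)) / 4 = -9.8/4 = -2.45
  S[X_3,X_3] = ((-1.6)·(-1.6) + (0.4)·(0.4) + (-0.6)·(-0.6) + (0.4)·(0.4) + (1.4)·(1.4)) / 4 = 5.2/4 = 1.3

S is symmetric (S[j,i] = S[i,j]). Assembling:

S = [[1.7, 3.6, -1.15],
 [3.6, 11.3, -2.45],
 [-1.15, -2.45, 1.3]]


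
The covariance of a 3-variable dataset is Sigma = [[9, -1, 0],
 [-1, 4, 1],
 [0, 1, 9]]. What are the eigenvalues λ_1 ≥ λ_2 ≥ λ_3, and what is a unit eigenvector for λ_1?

Step 1 — characteristic polynomial p(λ) = det(λI - Sigma) = λ³ - tr·λ² + c_1·λ - det, where tr = trace, c_1 = sum of the principal 2×2 minors, det = det(Sigma):
  tr = 9 + 4 + 9 = 22,
  c_1 = (9·4 - (-1)²) + (9·9 - (0)²) + (4·9 - (1)²) = 35 + 81 + 35 = 151,
  det = 9·(4·9 - (1)²) - (-1)·((-1)·9 - (1)·(0)) + (0)·((-1)·(1) - 4·(0)) = 9·(35) - (-1)·(-9) + (0)·(-1) = 306.
  So p(λ) = λ³ - 22λ² + 151λ - 306.
Step 2 — look for an integer root (rational root theorem: any rational root is an integer divisor of 306). Testing λ = 9:
  p(9) = 729 - 1782 + 1359 - 306 = 0  ✓
  Dividing out (λ - 9): p(λ) = (λ - 9)(λ² - 13λ + 34).
Step 3 — remaining eigenvalues from the quadratic λ² - 13λ + 34 = 0:
  Δ = 13² - 4·34 = 169 - 136 = 33,  λ = (13 ± √33)/2 = (13 ± 5.7446)/2 ≈ 9.3723 or 3.6277.
  Sorted: λ_1 = 9.3723,  λ_2 = 9,  λ_3 = 3.6277  (check: sum = 22 = tr ✓).

Step 4 — unit eigenvector for λ_1 ≈ 9.3723: v spans the null space of (Sigma - λ_1 I), whose rows are
  r_1 = (-0.3723, -1, 0),  r_2 = (-1, -5.3723, 1),  r_3 = (0, 1, -0.3723).
  v is orthogonal to every row, so take v ∝ r_1 × r_2 = ((-1)·(1) - (0)·(-5.3723), (0)·(-1) - (-0.3723)·(1), (-0.3723)·(-5.3723) - (-1)·(-1)) ≈ (-1, 0.3723, 1).
  Rescale (multiply by -1 so the first nonzero entry is positive): u = (1, -0.3723, -1).
  ||u|| = √((1)² + (-0.3723)² + (-1)²) = √(2.1386) ≈ 1.4624,  v_1 = u/||u|| ≈ (0.6838, -0.2546, -0.6838) (||v_1|| = 1).

λ_1 = 9.3723,  λ_2 = 9,  λ_3 = 3.6277;  v_1 ≈ (0.6838, -0.2546, -0.6838)


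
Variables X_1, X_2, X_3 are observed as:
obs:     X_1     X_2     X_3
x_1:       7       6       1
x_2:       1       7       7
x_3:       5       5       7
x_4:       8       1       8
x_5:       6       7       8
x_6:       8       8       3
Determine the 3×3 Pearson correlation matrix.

Step 1 — column means:
  mean(X_1) = (7 + 1 + 5 + 8 + 6 + 8) / 6 = 35/6 = 5.8333
  mean(X_2) = (6 + 7 + 5 + 1 + 7 + 8) / 6 = 34/6 = 5.6667
  mean(X_3) = (1 + 7 + 7 + 8 + 8 + 3) / 6 = 34/6 = 5.6667

Step 2 — sample variances and covariances s[i,j] = (1/(n-1)) · Σ_k (x_{k,i} - mean_i) · (x_{k,j} - mean_j), with n-1 = 5:
  s[X_1,X_1] = ((1.1667)·(1.1667) + (-4.8333)·(-4.8333) + (-0.8333)·(-0.8333) + (2.1667)·(2.1667) + (0.1667)·(0.1667) + (2.1667)·(2.1667)) / 5 = 34.8333/5 = 6.9667
  s[X_1,X_2] = ((1.1667)·(0.3333) + (-4.8333)·(1.3333) + (-0.8333)·(-0.6667) + (2.1667)·(-4.6667) + (0.1667)·(1.3333) + (2.1667)·(2.3333)) / 5 = -10.3333/5 = -2.0667
  s[X_1,X_3] = ((1.1667)·(-4.6667) + (-4.8333)·(1.3333) + (-0.8333)·(1.3333) + (2.1667)·(2.3333) + (0.1667)·(2.3333) + (2.1667)·(-2.6667)) / 5 = -13.3333/5 = -2.6667
  s[X_2,X_2] = ((0.3333)·(0.3333) + (1.3333)·(1.3333) + (-0.6667)·(-0.6667) + (-4.6667)·(-4.6667) + (1.3333)·(1.3333) + (2.3333)·(2.3333)) / 5 = 31.3333/5 = 6.2667
  s[X_2,X_3] = ((0.3333)·(-4.6667) + (1.3333)·(1.3333) + (-0.6667)·(1.3333) + (-4.6667)·(2.3333) + (1.3333)·(2.3333) + (2.3333)·(-2.6667)) / 5 = -14.6667/5 = -2.9333
  s[X_3,X_3] = ((-4.6667)·(-4.6667) + (1.3333)·(1.3333) + (1.3333)·(1.3333) + (2.3333)·(2.3333) + (2.3333)·(2.3333) + (-2.6667)·(-2.6667)) / 5 = 43.3333/5 = 8.6667
  Sample standard deviations s_i = √(s[i,i]):
  s(X_1) = √(6.9667) = 2.6394
  s(X_2) = √(6.2667) = 2.5033
  s(X_3) = √(8.6667) = 2.9439

Step 3 — r_{ij} = s_{ij} / (s_i · s_j):
  r[X_1,X_1] = 1 (diagonal).
  r[X_1,X_2] = -2.0667 / (2.6394 · 2.5033) = -2.0667 / 6.6074 = -0.3128
  r[X_1,X_3] = -2.6667 / (2.6394 · 2.9439) = -2.6667 / 7.7703 = -0.3432
  r[X_2,X_2] = 1 (diagonal).
  r[X_2,X_3] = -2.9333 / (2.5033 · 2.9439) = -2.9333 / 7.3696 = -0.398
  r[X_3,X_3] = 1 (diagonal).

R is symmetric with unit diagonal. Assembling:

R = [[1, -0.3128, -0.3432],
 [-0.3128, 1, -0.398],
 [-0.3432, -0.398, 1]]


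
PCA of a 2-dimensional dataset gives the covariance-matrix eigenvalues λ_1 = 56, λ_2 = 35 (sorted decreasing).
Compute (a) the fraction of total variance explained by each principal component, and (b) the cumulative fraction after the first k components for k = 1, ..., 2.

Step 1 — total variance = trace(Sigma) = Σ λ_i = 56 + 35 = 91.

Step 2 — fraction explained by component i = λ_i / Σ λ:
  PC1: 56/91 = 0.6154
  PC2: 35/91 = 0.3846

Step 3 — cumulative fraction after k components = (λ_1 + ... + λ_k) / Σ λ:
  k = 1: 56/91 = 0.6154
  k = 2: (56 + 35)/91 = 91/91 = 1

Summary (fraction, with percent):

explained: PC1 0.6154 (61.54%), PC2 0.3846 (38.46%);  cumulative: 0.6154, 1


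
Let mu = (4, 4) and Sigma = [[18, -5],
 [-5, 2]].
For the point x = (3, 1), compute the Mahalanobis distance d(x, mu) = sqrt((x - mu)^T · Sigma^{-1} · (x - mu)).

Step 1 — centre the observation: (x - mu) = (-1, -3).

Step 2 — invert Sigma. det(Sigma) = 18·2 - (-5)² = 11.
  Sigma^{-1} = (1/det) · [[d, -b], [-b, a]] = [[0.1818, 0.4545],
 [0.4545, 1.6364]].

Step 3 — form the quadratic (x - mu)^T · Sigma^{-1} · (x - mu):
  Sigma^{-1} · (x - mu) = (-1.5455, -5.3636).
  (x - mu)^T · [Sigma^{-1} · (x - mu)] = (-1)·(-1.5455) + (-3)·(-5.3636) = 17.6364.

Step 4 — take square root: d = √(17.6364) ≈ 4.1996.

d(x, mu) = √(17.6364) ≈ 4.1996


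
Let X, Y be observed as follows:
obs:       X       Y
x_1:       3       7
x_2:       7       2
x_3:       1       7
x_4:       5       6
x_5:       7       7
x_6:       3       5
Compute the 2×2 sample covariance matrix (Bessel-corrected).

Step 1 — column means:
  mean(X) = (3 + 7 + 1 + 5 + 7 + 3) / 6 = 26/6 = 4.3333
  mean(Y) = (7 + 2 + 7 + 6 + 7 + 5) / 6 = 34/6 = 5.6667

Step 2 — sample covariance S[i,j] = (1/(n-1)) · Σ_k (x_{k,i} - mean_i) · (x_{k,j} - mean_j), with n-1 = 5.
  S[X,X] = ((-1.3333)·(-1.3333) + (2.6667)·(2.6667) + (-3.3333)·(-3.3333) + (0.6667)·(0.6667) + (2.6667)·(2.6667) + (-1.3333)·(-1.3333)) / 5 = 29.3333/5 = 5.8667
  S[X,Y] = ((-1.3333)·(1.3333) + (2.6667)·(-3.6667) + (-3.3333)·(1.3333) + (0.6667)·(0.3333) + (2.6667)·(1.3333) + (-1.3333)·(-0.6667)) / 5 = -11.3333/5 = -2.2667
  S[Y,Y] = ((1.3333)·(1.3333) + (-3.6667)·(-3.6667) + (1.3333)·(1.3333) + (0.3333)·(0.3333) + (1.3333)·(1.3333) + (-0.6667)·(-0.6667)) / 5 = 19.3333/5 = 3.8667

S is symmetric (S[j,i] = S[i,j]). Assembling:

S = [[5.8667, -2.2667],
 [-2.2667, 3.8667]]


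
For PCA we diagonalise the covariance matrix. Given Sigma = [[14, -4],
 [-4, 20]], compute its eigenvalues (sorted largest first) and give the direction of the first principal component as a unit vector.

Step 1 — characteristic polynomial of 2×2 Sigma:
  det(Sigma - λI) = λ² - trace · λ + det = 0.
  trace = 14 + 20 = 34, det = 14·20 - (-4)² = 264.
Step 2 — discriminant:
  Δ = trace² - 4·det = 1156 - 1056 = 100.
Step 3 — eigenvalues:
  λ = (trace ± √Δ)/2 = (34 ± 10)/2,
  λ_1 = 22,  λ_2 = 12.

Step 4 — unit eigenvector for λ_1: solve (Sigma - λ_1 I)v = 0. First row:
  (14 - 22)·v_x + (-4)·v_y = 0, i.e. (-8)·v_x + (-4)·v_y = 0,
  so v ∝ (b, λ_1 - a) = (-4, 8); multiply by -1 so the first entry is positive: u = (4, -8).
  ||u|| = √((4)² + (-8)²) = √(80) ≈ 8.9443,
  v_1 = u/||u|| ≈ (0.4472, -0.8944) (||v_1|| = 1).

λ_1 = 22,  λ_2 = 12;  v_1 ≈ (0.4472, -0.8944)


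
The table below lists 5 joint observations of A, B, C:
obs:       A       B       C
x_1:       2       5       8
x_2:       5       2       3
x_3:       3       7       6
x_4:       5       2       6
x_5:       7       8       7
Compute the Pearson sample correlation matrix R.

Step 1 — column means:
  mean(A) = (2 + 5 + 3 + 5 + 7) / 5 = 22/5 = 4.4
  mean(B) = (5 + 2 + 7 + 2 + 8) / 5 = 24/5 = 4.8
  mean(C) = (8 + 3 + 6 + 6 + 7) / 5 = 30/5 = 6

Step 2 — sample variances and covariances s[i,j] = (1/(n-1)) · Σ_k (x_{k,i} - mean_i) · (x_{k,j} - mean_j), with n-1 = 4:
  s[A,A] = ((-2.4)·(-2.4) + (0.6)·(0.6) + (-1.4)·(-1.4) + (0.6)·(0.6) + (2.6)·(2.6)) / 4 = 15.2/4 = 3.8
  s[A,B] = ((-2.4)·(0.2) + (0.6)·(-2.8) + (-1.4)·(2.2) + (0.6)·(-2.8) + (2.6)·(3.2)) / 4 = 1.4/4 = 0.35
  s[A,C] = ((-2.4)·(2) + (0.6)·(-3) + (-1.4)·(0) + (0.6)·(0) + (2.6)·(1)) / 4 = -4/4 = -1
  s[B,B] = ((0.2)·(0.2) + (-2.8)·(-2.8) + (2.2)·(2.2) + (-2.8)·(-2.8) + (3.2)·(3.2)) / 4 = 30.8/4 = 7.7
  s[B,C] = ((0.2)·(2) + (-2.8)·(-3) + (2.2)·(0) + (-2.8)·(0) + (3.2)·(1)) / 4 = 12/4 = 3
  s[C,C] = ((2)·(2) + (-3)·(-3) + (0)·(0) + (0)·(0) + (1)·(1)) / 4 = 14/4 = 3.5
  Sample standard deviations s_i = √(s[i,i]):
  s(A) = √(3.8) = 1.9494
  s(B) = √(7.7) = 2.7749
  s(C) = √(3.5) = 1.8708

Step 3 — r_{ij} = s_{ij} / (s_i · s_j):
  r[A,A] = 1 (diagonal).
  r[A,B] = 0.35 / (1.9494 · 2.7749) = 0.35 / 5.4093 = 0.0647
  r[A,C] = -1 / (1.9494 · 1.8708) = -1 / 3.6469 = -0.2742
  r[B,B] = 1 (diagonal).
  r[B,C] = 3 / (2.7749 · 1.8708) = 3 / 5.1913 = 0.5779
  r[C,C] = 1 (diagonal).

R is symmetric with unit diagonal. Assembling:

R = [[1, 0.0647, -0.2742],
 [0.0647, 1, 0.5779],
 [-0.2742, 0.5779, 1]]


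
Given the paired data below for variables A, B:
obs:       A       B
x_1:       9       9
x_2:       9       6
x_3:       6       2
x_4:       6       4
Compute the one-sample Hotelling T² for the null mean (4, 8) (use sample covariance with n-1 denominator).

Step 1 — sample mean vector:
  mean(A) = (9 + 9 + 6 + 6) / 4 = 30/4 = 7.5
  mean(B) = (9 + 6 + 2 + 4) / 4 = 21/4 = 5.25
  x̄ = (7.5, 5.25),  deviation x̄ - mu_0 = (7.5, 5.25) - (4, 8) = (3.5, -2.75).

Step 2 — sample covariance matrix, S[i,j] = (1/(n-1)) · Σ_k (x_{k,i} - mean_i) · (x_{k,j} - mean_j), divisor n-1 = 3:
  S[A,A] = ((1.5)·(1.5) + (1.5)·(1.5) + (-1.5)·(-1.5) + (-1.5)·(-1.5)) / 3 = 9/3 = 3
  S[A,B] = ((1.5)·(3.75) + (1.5)·(0.75) + (-1.5)·(-3.25) + (-1.5)·(-1.25)) / 3 = 13.5/3 = 4.5
  S[B,B] = ((3.75)·(3.75) + (0.75)·(0.75) + (-3.25)·(-3.25) + (-1.25)·(-1.25)) / 3 = 26.75/3 = 8.9167
  S = [[3, 4.5],
 [4.5, 8.9167]].

Step 3 — invert S. det(S) = 3·8.9167 - (4.5)² = 6.5.
  S^{-1} = (1/det) · [[d, -b], [-b, a]] = [[1.3718, -0.6923],
 [-0.6923, 0.4615]].

Step 4 — quadratic form (x̄ - mu_0)^T · S^{-1} · (x̄ - mu_0):
  S^{-1} · (x̄ - mu_0) = (6.7051, -3.6923),
  (x̄ - mu_0)^T · [...] = (3.5)·(6.7051) + (-2.75)·(-3.6923) = 33.6218.

Step 5 — scale by n: T² = 4 · 33.6218 = 134.4872.

T² ≈ 134.4872


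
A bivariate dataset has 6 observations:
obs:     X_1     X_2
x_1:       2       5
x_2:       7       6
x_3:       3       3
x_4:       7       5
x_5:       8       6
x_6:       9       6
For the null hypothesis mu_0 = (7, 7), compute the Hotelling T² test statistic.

Step 1 — sample mean vector:
  mean(X_1) = (2 + 7 + 3 + 7 + 8 + 9) / 6 = 36/6 = 6
  mean(X_2) = (5 + 6 + 3 + 5 + 6 + 6) / 6 = 31/6 = 5.1667
  x̄ = (6, 5.1667),  deviation x̄ - mu_0 = (6, 5.1667) - (7, 7) = (-1, -1.8333).

Step 2 — sample covariance matrix, S[i,j] = (1/(n-1)) · Σ_k (x_{k,i} - mean_i) · (x_{k,j} - mean_j), divisor n-1 = 5:
  S[X_1,X_1] = ((-4)·(-4) + (1)·(1) + (-3)·(-3) + (1)·(1) + (2)·(2) + (3)·(3)) / 5 = 40/5 = 8
  S[X_1,X_2] = ((-4)·(-0.1667) + (1)·(0.8333) + (-3)·(-2.1667) + (1)·(-0.1667) + (2)·(0.8333) + (3)·(0.8333)) / 5 = 12/5 = 2.4
  S[X_2,X_2] = ((-0.1667)·(-0.1667) + (0.8333)·(0.8333) + (-2.1667)·(-2.1667) + (-0.1667)·(-0.1667) + (0.8333)·(0.8333) + (0.8333)·(0.8333)) / 5 = 6.8333/5 = 1.3667
  S = [[8, 2.4],
 [2.4, 1.3667]].

Step 3 — invert S. det(S) = 8·1.3667 - (2.4)² = 5.1733.
  S^{-1} = (1/det) · [[d, -b], [-b, a]] = [[0.2642, -0.4639],
 [-0.4639, 1.5464]].

Step 4 — quadratic form (x̄ - mu_0)^T · S^{-1} · (x̄ - mu_0):
  S^{-1} · (x̄ - mu_0) = (0.5863, -2.3711),
  (x̄ - mu_0)^T · [...] = (-1)·(0.5863) + (-1.8333)·(-2.3711) = 3.7607.

Step 5 — scale by n: T² = 6 · 3.7607 = 22.5644.

T² ≈ 22.5644


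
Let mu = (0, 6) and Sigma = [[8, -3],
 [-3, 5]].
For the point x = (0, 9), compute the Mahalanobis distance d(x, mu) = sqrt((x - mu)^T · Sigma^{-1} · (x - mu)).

Step 1 — centre the observation: (x - mu) = (0, 3).

Step 2 — invert Sigma. det(Sigma) = 8·5 - (-3)² = 31.
  Sigma^{-1} = (1/det) · [[d, -b], [-b, a]] = [[0.1613, 0.0968],
 [0.0968, 0.2581]].

Step 3 — form the quadratic (x - mu)^T · Sigma^{-1} · (x - mu):
  Sigma^{-1} · (x - mu) = (0.2903, 0.7742).
  (x - mu)^T · [Sigma^{-1} · (x - mu)] = (0)·(0.2903) + (3)·(0.7742) = 2.3226.

Step 4 — take square root: d = √(2.3226) ≈ 1.524.

d(x, mu) = √(2.3226) ≈ 1.524


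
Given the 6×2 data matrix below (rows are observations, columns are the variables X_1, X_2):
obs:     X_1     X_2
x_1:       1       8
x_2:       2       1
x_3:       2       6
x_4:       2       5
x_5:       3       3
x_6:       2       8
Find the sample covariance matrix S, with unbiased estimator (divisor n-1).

Step 1 — column means:
  mean(X_1) = (1 + 2 + 2 + 2 + 3 + 2) / 6 = 12/6 = 2
  mean(X_2) = (8 + 1 + 6 + 5 + 3 + 8) / 6 = 31/6 = 5.1667

Step 2 — sample covariance S[i,j] = (1/(n-1)) · Σ_k (x_{k,i} - mean_i) · (x_{k,j} - mean_j), with n-1 = 5.
  S[X_1,X_1] = ((-1)·(-1) + (0)·(0) + (0)·(0) + (0)·(0) + (1)·(1) + (0)·(0)) / 5 = 2/5 = 0.4
  S[X_1,X_2] = ((-1)·(2.8333) + (0)·(-4.1667) + (0)·(0.8333) + (0)·(-0.1667) + (1)·(-2.1667) + (0)·(2.8333)) / 5 = -5/5 = -1
  S[X_2,X_2] = ((2.8333)·(2.8333) + (-4.1667)·(-4.1667) + (0.8333)·(0.8333) + (-0.1667)·(-0.1667) + (-2.1667)·(-2.1667) + (2.8333)·(2.8333)) / 5 = 38.8333/5 = 7.7667

S is symmetric (S[j,i] = S[i,j]). Assembling:

S = [[0.4, -1],
 [-1, 7.7667]]


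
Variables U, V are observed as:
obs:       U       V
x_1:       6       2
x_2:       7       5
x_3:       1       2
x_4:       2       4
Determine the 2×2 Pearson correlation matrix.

Step 1 — column means:
  mean(U) = (6 + 7 + 1 + 2) / 4 = 16/4 = 4
  mean(V) = (2 + 5 + 2 + 4) / 4 = 13/4 = 3.25

Step 2 — sample variances and covariances s[i,j] = (1/(n-1)) · Σ_k (x_{k,i} - mean_i) · (x_{k,j} - mean_j), with n-1 = 3:
  s[U,U] = ((2)·(2) + (3)·(3) + (-3)·(-3) + (-2)·(-2)) / 3 = 26/3 = 8.6667
  s[U,V] = ((2)·(-1.25) + (3)·(1.75) + (-3)·(-1.25) + (-2)·(0.75)) / 3 = 5/3 = 1.6667
  s[V,V] = ((-1.25)·(-1.25) + (1.75)·(1.75) + (-1.25)·(-1.25) + (0.75)·(0.75)) / 3 = 6.75/3 = 2.25
  Sample standard deviations s_i = √(s[i,i]):
  s(U) = √(8.6667) = 2.9439
  s(V) = √(2.25) = 1.5

Step 3 — r_{ij} = s_{ij} / (s_i · s_j):
  r[U,U] = 1 (diagonal).
  r[U,V] = 1.6667 / (2.9439 · 1.5) = 1.6667 / 4.4159 = 0.3774
  r[V,V] = 1 (diagonal).

R is symmetric with unit diagonal. Assembling:

R = [[1, 0.3774],
 [0.3774, 1]]


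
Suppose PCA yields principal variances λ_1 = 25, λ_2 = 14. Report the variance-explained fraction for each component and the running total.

Step 1 — total variance = trace(Sigma) = Σ λ_i = 25 + 14 = 39.

Step 2 — fraction explained by component i = λ_i / Σ λ:
  PC1: 25/39 = 0.641
  PC2: 14/39 = 0.359

Step 3 — cumulative fraction after k components = (λ_1 + ... + λ_k) / Σ λ:
  k = 1: 25/39 = 0.641
  k = 2: (25 + 14)/39 = 39/39 = 1

Summary (fraction, with percent):

explained: PC1 0.641 (64.1%), PC2 0.359 (35.9%);  cumulative: 0.641, 1


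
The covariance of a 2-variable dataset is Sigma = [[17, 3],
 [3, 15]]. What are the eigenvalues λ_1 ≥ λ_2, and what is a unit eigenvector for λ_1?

Step 1 — characteristic polynomial of 2×2 Sigma:
  det(Sigma - λI) = λ² - trace · λ + det = 0.
  trace = 17 + 15 = 32, det = 17·15 - (3)² = 246.
Step 2 — discriminant:
  Δ = trace² - 4·det = 1024 - 984 = 40.
Step 3 — eigenvalues:
  λ = (trace ± √Δ)/2 = (32 ± 6.3246)/2,
  λ_1 = 19.1623,  λ_2 = 12.8377.

Step 4 — unit eigenvector for λ_1: solve (Sigma - λ_1 I)v = 0. First row:
  (17 - 19.1623)·v_x + (3)·v_y = 0, i.e. (-2.1623)·v_x + (3)·v_y = 0,
  so v ∝ (b, λ_1 - a) = (3, 2.1623) = u.
  ||u|| = √((3)² + (2.1623)²) = √(13.6754) ≈ 3.698,
  v_1 = u/||u|| ≈ (0.8112, 0.5847) (||v_1|| = 1).

λ_1 = 19.1623,  λ_2 = 12.8377;  v_1 ≈ (0.8112, 0.5847)
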